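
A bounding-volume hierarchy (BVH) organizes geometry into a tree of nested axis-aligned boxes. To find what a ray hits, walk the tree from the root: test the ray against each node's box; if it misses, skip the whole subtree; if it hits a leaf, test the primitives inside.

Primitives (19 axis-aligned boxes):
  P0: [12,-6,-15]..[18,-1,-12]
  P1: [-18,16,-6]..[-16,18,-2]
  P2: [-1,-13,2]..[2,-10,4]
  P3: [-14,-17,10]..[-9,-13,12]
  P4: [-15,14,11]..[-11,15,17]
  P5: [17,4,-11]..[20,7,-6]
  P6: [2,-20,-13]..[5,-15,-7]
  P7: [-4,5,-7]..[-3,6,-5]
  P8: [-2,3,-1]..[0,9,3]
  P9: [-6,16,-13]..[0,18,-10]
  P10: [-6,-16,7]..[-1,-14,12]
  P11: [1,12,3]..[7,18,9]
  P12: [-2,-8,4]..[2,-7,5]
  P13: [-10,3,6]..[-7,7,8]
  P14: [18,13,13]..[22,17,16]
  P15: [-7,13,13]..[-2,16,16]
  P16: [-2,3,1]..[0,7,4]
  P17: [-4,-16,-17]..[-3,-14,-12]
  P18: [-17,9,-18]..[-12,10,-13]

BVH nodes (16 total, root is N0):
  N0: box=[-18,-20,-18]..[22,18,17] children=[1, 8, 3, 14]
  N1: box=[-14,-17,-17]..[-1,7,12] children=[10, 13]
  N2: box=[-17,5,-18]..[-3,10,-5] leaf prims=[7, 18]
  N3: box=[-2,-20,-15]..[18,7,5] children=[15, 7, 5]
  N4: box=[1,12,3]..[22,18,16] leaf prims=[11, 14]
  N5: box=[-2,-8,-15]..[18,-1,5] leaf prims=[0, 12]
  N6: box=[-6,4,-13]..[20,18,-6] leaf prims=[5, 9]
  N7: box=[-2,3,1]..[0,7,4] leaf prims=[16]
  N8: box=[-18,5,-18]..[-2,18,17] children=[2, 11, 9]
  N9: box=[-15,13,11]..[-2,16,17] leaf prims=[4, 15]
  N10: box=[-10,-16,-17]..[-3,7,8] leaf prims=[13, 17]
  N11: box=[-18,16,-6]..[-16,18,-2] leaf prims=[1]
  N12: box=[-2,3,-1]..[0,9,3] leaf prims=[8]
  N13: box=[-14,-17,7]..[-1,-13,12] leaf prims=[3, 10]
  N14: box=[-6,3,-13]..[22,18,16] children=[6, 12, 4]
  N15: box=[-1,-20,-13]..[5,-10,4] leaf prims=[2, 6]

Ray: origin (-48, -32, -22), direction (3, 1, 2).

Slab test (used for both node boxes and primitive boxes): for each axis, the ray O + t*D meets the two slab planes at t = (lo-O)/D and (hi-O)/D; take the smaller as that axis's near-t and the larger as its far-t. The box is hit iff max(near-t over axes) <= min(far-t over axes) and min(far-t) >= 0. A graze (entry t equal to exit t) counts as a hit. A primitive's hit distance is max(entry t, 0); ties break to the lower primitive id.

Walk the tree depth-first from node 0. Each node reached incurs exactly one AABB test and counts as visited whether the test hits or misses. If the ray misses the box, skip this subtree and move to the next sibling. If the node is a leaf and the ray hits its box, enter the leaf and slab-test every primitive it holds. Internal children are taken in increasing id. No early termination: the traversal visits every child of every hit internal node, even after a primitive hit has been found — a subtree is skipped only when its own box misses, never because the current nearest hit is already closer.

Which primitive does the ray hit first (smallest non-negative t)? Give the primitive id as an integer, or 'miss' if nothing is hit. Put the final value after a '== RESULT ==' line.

Walk:
N0 x:[10,70/3] y:[12,50] z:[2,39/2] -> hit [12,39/2], descend [1, 3, 8, 14]
  N1 x:[34/3,47/3] y:[15,39] z:[5/2,17] -> hit [15,47/3], descend [10, 13]
    N10 x:[38/3,15] y:[16,39] z:[5/2,15] -> miss, prune
    N13 x:[34/3,47/3] y:[15,19] z:[29/2,17] -> hit [15,47/3] leaf, test {P3(miss), P10(miss)}
  N3 x:[46/3,22] y:[12,39] z:[7/2,27/2] -> miss, prune
  N8 x:[10,46/3] y:[37,50] z:[2,39/2] -> miss, prune
  N14 x:[14,70/3] y:[35,50] z:[9/2,19] -> miss, prune

Visited [0, 1, 10, 13, 3, 8, 14]. Tests: 7 box, 1 leaf. Nearest: miss.

== RESULT ==
miss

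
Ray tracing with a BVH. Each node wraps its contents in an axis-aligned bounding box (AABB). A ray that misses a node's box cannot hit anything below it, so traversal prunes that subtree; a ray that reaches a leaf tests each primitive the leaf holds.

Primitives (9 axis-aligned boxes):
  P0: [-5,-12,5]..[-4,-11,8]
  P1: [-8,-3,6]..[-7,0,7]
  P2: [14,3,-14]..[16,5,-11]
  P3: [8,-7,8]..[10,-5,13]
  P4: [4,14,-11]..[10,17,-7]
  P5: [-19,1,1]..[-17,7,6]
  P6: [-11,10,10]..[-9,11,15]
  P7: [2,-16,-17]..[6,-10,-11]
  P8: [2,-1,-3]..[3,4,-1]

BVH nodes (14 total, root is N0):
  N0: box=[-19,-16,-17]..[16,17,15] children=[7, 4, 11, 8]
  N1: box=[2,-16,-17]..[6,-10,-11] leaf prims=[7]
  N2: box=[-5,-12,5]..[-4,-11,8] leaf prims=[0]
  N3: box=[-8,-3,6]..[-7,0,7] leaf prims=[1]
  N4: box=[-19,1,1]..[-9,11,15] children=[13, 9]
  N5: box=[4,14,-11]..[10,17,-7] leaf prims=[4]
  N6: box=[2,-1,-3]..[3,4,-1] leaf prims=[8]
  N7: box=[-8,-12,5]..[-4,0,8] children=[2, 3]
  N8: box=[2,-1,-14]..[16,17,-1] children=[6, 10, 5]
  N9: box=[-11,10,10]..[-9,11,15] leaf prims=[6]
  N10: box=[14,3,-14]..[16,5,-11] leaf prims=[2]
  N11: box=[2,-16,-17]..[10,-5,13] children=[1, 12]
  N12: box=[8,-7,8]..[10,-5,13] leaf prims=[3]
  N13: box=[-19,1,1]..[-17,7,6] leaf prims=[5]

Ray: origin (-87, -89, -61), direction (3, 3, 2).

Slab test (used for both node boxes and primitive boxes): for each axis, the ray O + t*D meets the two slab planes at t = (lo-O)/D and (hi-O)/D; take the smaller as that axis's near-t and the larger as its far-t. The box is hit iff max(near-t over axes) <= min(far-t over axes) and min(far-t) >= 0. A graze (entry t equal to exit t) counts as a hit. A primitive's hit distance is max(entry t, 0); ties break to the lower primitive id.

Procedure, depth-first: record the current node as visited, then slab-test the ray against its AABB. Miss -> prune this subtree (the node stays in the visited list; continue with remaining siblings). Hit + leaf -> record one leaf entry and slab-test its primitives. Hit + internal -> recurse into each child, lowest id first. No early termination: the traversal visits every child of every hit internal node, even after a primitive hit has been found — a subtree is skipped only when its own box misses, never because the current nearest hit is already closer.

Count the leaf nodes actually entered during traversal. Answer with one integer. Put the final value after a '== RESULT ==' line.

Traverse from the root:
N0 x:[68/3,103/3] y:[73/3,106/3] z:[22,38] -> hit [73/3,103/3], descend [4, 7, 8, 11]
  N4 x:[68/3,26] y:[30,100/3] z:[31,38] -> miss, prune
  N7 x:[79/3,83/3] y:[77/3,89/3] z:[33,69/2] -> miss, prune
  N8 x:[89/3,103/3] y:[88/3,106/3] z:[47/2,30] -> hit [89/3,30], descend [5, 6, 10]
    N5 x:[91/3,97/3] y:[103/3,106/3] z:[25,27] -> miss, prune
    N6 x:[89/3,30] y:[88/3,31] z:[29,30] -> hit [89/3,30] leaf, test {P8@t=89/3}
    N10 x:[101/3,103/3] y:[92/3,94/3] z:[47/2,25] -> miss, prune
  N11 x:[89/3,97/3] y:[73/3,28] z:[22,37] -> miss, prune

order=[0, 4, 7, 8, 5, 6, 10, 11]  |boxes|=8  |leaves|=1  hit=P8

== RESULT ==
1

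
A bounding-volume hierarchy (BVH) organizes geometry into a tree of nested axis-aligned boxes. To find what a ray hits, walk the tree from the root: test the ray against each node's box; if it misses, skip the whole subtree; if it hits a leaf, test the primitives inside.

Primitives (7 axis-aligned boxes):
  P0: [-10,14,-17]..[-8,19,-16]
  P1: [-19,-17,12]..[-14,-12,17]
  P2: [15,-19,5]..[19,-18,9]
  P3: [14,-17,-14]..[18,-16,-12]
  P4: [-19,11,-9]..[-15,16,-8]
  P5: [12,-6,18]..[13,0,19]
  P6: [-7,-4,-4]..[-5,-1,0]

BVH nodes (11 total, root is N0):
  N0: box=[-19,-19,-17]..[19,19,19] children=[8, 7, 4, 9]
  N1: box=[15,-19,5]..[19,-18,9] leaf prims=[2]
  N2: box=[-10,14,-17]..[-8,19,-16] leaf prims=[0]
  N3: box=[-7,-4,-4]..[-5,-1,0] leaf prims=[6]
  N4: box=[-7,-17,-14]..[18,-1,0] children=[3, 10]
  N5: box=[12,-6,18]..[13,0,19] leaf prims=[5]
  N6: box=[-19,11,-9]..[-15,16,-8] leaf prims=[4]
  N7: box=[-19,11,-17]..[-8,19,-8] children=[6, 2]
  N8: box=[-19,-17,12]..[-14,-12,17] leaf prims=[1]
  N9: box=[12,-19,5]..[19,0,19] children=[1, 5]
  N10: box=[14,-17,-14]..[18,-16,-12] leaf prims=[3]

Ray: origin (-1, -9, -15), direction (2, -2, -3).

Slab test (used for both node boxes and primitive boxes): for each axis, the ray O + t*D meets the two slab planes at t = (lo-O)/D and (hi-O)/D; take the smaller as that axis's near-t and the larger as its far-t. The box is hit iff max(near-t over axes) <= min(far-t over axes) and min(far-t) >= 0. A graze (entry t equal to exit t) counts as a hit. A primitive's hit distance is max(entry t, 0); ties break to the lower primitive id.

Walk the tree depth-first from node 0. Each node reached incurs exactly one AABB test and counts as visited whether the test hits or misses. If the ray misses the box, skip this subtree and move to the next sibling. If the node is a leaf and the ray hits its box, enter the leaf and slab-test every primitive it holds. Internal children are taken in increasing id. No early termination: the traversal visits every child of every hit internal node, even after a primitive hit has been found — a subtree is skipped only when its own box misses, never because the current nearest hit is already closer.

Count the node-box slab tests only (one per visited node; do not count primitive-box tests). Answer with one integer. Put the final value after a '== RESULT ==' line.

Trace the traversal:
N0 x:[-9,10] y:[-14,5] z:[-34/3,2/3] -> hit [-9,2/3], descend [4, 7, 8, 9]
  N4 x:[-3,19/2] y:[-4,4] z:[-5,-1/3] -> miss, prune
  N7 x:[-9,-7/2] y:[-14,-10] z:[-7/3,2/3] -> miss, prune
  N8 x:[-9,-13/2] y:[3/2,4] z:[-32/3,-9] -> miss, prune
  N9 x:[13/2,10] y:[-9/2,5] z:[-34/3,-20/3] -> miss, prune

Summary -> nodes [0, 4, 7, 8, 9]; box-tests=5; leaf-entries=0; first=miss

== RESULT ==
5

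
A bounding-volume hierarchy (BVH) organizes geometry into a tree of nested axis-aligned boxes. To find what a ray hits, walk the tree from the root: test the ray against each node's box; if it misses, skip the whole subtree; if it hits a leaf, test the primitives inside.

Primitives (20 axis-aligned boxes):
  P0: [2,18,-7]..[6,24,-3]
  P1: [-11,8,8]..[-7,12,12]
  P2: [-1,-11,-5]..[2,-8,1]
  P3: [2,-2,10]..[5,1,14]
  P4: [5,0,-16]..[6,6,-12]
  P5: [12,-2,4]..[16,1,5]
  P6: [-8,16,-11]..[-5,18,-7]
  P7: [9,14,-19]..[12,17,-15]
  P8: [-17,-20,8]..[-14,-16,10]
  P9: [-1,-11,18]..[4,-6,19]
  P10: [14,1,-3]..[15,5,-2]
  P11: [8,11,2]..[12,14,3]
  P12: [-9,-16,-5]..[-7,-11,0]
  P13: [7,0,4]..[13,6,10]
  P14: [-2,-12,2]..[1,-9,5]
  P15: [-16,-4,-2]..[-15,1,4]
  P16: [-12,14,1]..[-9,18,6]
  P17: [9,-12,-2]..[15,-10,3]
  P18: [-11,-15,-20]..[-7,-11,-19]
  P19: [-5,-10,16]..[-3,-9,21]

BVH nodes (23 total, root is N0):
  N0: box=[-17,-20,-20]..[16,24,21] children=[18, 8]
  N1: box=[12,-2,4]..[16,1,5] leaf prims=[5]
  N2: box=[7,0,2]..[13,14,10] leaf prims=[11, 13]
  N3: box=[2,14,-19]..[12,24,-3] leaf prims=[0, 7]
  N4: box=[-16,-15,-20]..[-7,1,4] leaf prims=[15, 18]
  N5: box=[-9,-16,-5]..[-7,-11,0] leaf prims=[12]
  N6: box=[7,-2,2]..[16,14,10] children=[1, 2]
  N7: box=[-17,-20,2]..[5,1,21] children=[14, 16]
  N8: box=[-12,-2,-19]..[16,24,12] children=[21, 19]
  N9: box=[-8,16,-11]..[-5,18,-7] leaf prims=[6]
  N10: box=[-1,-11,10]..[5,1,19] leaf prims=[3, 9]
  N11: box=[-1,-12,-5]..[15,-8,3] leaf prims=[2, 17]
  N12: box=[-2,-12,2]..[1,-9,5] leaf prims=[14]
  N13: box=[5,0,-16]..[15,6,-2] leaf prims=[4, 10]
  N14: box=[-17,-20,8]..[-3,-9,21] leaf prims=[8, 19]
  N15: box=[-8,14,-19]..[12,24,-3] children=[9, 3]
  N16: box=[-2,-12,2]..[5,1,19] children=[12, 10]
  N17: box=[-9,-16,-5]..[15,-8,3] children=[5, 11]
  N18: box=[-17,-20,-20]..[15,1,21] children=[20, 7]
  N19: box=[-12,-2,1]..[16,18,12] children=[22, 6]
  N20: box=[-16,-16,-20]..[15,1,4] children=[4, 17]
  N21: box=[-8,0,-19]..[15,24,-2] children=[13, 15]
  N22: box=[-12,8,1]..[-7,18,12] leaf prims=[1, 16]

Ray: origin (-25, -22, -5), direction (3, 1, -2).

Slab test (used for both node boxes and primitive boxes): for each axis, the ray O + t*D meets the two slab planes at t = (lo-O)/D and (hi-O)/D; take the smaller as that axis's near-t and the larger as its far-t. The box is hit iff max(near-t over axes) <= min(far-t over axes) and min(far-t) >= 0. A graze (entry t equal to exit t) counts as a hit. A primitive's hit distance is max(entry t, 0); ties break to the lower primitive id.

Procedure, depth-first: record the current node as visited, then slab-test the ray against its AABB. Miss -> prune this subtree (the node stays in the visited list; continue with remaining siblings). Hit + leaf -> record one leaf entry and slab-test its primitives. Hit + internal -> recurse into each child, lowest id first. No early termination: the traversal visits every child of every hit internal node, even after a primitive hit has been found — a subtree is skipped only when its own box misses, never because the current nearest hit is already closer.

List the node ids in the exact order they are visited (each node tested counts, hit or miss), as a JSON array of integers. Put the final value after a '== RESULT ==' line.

Walk:
N0 x:[8/3,41/3] y:[2,46] z:[-13,15/2] -> hit [8/3,15/2], descend [8, 18]
  N8 x:[13/3,41/3] y:[20,46] z:[-17/2,7] -> miss, prune
  N18 x:[8/3,40/3] y:[2,23] z:[-13,15/2] -> hit [8/3,15/2], descend [7, 20]
    N7 x:[8/3,10] y:[2,23] z:[-13,-7/2] -> miss, prune
    N20 x:[3,40/3] y:[6,23] z:[-9/2,15/2] -> hit [6,15/2], descend [4, 17]
      N4 x:[3,6] y:[7,23] z:[-9/2,15/2] -> miss, prune
      N17 x:[16/3,40/3] y:[6,14] z:[-4,0] -> miss, prune

7 AABB tests over nodes [0, 8, 18, 7, 20, 4, 17]; 0 leaves entered; closest miss.

== RESULT ==
[0, 8, 18, 7, 20, 4, 17]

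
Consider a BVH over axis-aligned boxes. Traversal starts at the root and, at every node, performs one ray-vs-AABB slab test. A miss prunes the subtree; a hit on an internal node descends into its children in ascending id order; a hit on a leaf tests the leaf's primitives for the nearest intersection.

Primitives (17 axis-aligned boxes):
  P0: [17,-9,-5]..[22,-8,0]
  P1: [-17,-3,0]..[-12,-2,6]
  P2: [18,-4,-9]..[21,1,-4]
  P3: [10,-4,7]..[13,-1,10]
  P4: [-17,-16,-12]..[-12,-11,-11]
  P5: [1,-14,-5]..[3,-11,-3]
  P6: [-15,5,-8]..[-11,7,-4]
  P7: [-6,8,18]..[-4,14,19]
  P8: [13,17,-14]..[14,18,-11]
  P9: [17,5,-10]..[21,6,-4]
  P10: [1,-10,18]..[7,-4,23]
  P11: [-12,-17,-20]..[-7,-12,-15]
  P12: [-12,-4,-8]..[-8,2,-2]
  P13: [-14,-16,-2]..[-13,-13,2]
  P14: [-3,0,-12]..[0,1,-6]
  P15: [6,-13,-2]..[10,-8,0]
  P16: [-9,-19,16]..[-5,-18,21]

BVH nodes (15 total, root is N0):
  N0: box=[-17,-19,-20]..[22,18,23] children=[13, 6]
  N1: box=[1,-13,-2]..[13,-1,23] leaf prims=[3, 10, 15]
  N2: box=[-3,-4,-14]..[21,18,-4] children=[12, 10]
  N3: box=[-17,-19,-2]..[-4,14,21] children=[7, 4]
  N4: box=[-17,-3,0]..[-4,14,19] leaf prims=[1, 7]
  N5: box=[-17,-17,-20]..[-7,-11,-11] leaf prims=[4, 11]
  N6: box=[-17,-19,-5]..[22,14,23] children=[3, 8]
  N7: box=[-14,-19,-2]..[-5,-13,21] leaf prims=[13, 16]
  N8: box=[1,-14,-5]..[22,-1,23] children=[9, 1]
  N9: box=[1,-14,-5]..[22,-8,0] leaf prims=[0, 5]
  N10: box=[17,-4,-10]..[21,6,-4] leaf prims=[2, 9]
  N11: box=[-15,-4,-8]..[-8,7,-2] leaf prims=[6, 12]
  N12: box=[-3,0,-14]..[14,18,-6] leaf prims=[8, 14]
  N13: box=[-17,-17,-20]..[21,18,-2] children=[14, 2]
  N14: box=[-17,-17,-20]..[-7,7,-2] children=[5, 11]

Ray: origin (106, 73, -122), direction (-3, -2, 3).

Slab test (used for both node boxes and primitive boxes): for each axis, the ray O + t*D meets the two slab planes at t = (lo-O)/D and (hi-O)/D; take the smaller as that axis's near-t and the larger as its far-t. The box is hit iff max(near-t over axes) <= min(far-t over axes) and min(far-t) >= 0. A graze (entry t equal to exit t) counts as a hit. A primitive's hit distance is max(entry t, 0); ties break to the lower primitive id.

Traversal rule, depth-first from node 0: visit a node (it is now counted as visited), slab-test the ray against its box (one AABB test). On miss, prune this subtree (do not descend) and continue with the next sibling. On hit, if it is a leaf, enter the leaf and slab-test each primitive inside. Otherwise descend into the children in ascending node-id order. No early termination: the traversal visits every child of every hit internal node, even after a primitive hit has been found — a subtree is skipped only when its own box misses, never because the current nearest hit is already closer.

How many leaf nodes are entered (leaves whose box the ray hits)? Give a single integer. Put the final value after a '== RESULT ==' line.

Trace the traversal:
N0 x:[28,41] y:[55/2,46] z:[34,145/3] -> hit [34,41], descend [6, 13]
  N6 x:[28,41] y:[59/2,46] z:[39,145/3] -> hit [39,41], descend [3, 8]
    N3 x:[110/3,41] y:[59/2,46] z:[40,143/3] -> hit [40,41], descend [4, 7]
      N4 x:[110/3,41] y:[59/2,38] z:[122/3,47] -> miss, prune
      N7 x:[37,40] y:[43,46] z:[40,143/3] -> miss, prune
    N8 x:[28,35] y:[37,87/2] z:[39,145/3] -> miss, prune
  N13 x:[85/3,41] y:[55/2,45] z:[34,40] -> hit [34,40], descend [2, 14]
    N2 x:[85/3,109/3] y:[55/2,77/2] z:[36,118/3] -> hit [36,109/3], descend [10, 12]
      N10 x:[85/3,89/3] y:[67/2,77/2] z:[112/3,118/3] -> miss, prune
      N12 x:[92/3,109/3] y:[55/2,73/2] z:[36,116/3] -> hit [36,109/3] leaf, test {P8(miss), P14(miss)}
    N14 x:[113/3,41] y:[33,45] z:[34,40] -> hit [113/3,40], descend [5, 11]
      N5 x:[113/3,41] y:[42,45] z:[34,37] -> miss, prune
      N11 x:[38,121/3] y:[33,77/2] z:[38,40] -> hit [38,77/2] leaf, test {P6(miss), P12@t=38}

order=[0, 6, 3, 4, 7, 8, 13, 2, 10, 12, 14, 5, 11]  |boxes|=13  |leaves|=2  hit=P12

== RESULT ==
2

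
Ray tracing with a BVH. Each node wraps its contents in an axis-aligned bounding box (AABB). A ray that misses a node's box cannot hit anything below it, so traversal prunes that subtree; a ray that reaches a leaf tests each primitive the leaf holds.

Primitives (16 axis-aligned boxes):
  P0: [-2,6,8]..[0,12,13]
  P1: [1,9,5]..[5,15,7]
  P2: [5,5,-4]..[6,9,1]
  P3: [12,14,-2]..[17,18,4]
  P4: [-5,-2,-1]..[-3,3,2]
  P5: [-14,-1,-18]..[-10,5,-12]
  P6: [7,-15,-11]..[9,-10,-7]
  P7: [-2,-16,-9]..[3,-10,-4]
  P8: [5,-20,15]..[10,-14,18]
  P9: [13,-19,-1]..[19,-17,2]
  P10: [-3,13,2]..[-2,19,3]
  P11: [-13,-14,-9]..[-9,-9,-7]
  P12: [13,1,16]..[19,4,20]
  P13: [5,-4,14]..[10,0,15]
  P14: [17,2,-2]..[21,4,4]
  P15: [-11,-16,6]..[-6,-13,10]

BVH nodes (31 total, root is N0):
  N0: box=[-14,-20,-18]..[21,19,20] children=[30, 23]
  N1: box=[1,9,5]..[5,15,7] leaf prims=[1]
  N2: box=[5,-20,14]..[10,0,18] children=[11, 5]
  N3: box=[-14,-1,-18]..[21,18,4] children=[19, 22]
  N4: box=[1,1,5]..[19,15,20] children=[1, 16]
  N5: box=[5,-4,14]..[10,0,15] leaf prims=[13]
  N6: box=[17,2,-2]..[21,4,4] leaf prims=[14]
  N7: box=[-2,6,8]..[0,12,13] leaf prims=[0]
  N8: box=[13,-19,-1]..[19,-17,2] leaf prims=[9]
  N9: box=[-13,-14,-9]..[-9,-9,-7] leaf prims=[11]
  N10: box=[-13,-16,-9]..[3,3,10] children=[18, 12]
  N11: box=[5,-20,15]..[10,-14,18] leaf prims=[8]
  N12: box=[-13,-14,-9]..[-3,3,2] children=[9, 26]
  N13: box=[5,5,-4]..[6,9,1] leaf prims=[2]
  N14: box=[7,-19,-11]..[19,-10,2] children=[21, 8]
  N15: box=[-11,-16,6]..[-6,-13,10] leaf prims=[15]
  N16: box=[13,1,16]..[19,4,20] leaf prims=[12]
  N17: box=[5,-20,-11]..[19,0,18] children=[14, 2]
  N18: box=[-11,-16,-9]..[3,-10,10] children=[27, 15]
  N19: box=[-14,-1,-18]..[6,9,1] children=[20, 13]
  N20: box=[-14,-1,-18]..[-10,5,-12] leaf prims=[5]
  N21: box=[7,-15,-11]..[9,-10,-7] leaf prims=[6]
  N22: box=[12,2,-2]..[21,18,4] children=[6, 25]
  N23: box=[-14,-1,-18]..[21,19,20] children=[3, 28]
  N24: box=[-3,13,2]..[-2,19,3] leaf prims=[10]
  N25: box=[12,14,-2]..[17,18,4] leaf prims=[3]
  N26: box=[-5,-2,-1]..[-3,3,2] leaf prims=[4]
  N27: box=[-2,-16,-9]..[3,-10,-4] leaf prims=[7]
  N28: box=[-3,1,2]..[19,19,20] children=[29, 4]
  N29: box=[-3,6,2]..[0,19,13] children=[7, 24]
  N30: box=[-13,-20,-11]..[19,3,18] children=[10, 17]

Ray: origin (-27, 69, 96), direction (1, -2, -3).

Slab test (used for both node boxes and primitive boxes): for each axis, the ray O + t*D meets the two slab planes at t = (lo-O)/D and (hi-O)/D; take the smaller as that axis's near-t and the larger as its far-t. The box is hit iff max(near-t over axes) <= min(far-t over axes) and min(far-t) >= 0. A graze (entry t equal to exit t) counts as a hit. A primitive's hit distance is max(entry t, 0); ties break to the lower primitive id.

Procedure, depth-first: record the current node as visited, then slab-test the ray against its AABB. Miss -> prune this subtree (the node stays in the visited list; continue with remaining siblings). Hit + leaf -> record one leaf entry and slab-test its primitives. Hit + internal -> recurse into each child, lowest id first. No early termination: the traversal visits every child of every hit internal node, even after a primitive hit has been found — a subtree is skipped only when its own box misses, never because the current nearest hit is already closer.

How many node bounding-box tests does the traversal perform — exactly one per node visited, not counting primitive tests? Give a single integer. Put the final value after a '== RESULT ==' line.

Walk:
N0 x:[13,48] y:[25,89/2] z:[76/3,38] -> hit [76/3,38], descend [23, 30]
  N23 x:[13,48] y:[25,35] z:[76/3,38] -> hit [76/3,35], descend [3, 28]
    N3 x:[13,48] y:[51/2,35] z:[92/3,38] -> hit [92/3,35], descend [19, 22]
      N19 x:[13,33] y:[30,35] z:[95/3,38] -> hit [95/3,33], descend [13, 20]
        N13 x:[32,33] y:[30,32] z:[95/3,100/3] -> hit [32,32] leaf, test {P2@t=32}
        N20 x:[13,17] y:[32,35] z:[36,38] -> miss, prune
      N22 x:[39,48] y:[51/2,67/2] z:[92/3,98/3] -> miss, prune
    N28 x:[24,46] y:[25,34] z:[76/3,94/3] -> hit [76/3,94/3], descend [4, 29]
      N4 x:[28,46] y:[27,34] z:[76/3,91/3] -> hit [28,91/3], descend [1, 16]
        N1 x:[28,32] y:[27,30] z:[89/3,91/3] -> hit [89/3,30] leaf, test {P1@t=89/3}
        N16 x:[40,46] y:[65/2,34] z:[76/3,80/3] -> miss, prune
      N29 x:[24,27] y:[25,63/2] z:[83/3,94/3] -> miss, prune
  N30 x:[14,46] y:[33,89/2] z:[26,107/3] -> hit [33,107/3], descend [10, 17]
    N10 x:[14,30] y:[33,85/2] z:[86/3,35] -> miss, prune
    N17 x:[32,46] y:[69/2,89/2] z:[26,107/3] -> hit [69/2,107/3], descend [2, 14]
      N2 x:[32,37] y:[69/2,89/2] z:[26,82/3] -> miss, prune
      N14 x:[34,46] y:[79/2,44] z:[94/3,107/3] -> miss, prune

order=[0, 23, 3, 19, 13, 20, 22, 28, 4, 1, 16, 29, 30, 10, 17, 2, 14]  |boxes|=17  |leaves|=2  hit=P1

== RESULT ==
17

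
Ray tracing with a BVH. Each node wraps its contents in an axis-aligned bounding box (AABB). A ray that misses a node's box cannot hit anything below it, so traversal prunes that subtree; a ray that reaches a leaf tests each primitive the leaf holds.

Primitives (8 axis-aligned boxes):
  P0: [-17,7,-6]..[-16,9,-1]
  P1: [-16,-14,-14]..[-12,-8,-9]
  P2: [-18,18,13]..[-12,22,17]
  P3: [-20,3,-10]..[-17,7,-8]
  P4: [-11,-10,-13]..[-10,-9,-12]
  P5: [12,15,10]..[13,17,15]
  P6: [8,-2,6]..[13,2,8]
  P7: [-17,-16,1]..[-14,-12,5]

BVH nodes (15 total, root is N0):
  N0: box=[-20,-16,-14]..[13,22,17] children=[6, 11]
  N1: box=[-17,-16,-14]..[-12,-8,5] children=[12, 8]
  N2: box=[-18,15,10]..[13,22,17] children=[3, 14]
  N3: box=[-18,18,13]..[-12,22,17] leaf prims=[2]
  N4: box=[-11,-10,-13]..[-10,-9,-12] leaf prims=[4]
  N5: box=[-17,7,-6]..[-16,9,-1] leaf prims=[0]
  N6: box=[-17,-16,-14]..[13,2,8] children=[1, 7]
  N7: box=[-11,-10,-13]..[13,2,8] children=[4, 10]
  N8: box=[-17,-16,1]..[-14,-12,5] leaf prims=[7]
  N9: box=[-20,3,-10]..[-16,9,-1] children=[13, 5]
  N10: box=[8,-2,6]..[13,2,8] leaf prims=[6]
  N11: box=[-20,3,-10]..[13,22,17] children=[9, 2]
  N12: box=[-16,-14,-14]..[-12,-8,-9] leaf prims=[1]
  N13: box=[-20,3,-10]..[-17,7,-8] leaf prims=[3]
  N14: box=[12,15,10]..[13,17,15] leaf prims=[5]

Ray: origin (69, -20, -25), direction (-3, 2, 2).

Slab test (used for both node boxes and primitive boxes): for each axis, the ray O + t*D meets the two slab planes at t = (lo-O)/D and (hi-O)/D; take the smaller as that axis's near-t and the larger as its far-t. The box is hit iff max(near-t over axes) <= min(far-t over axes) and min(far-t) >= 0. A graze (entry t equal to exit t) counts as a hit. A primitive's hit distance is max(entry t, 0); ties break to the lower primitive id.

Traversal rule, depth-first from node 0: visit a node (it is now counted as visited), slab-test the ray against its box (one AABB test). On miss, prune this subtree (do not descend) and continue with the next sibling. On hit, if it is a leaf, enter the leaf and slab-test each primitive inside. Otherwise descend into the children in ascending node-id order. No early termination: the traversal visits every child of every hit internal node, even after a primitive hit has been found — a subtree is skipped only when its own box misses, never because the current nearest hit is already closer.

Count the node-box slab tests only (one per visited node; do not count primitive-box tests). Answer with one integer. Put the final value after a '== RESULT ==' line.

Traverse from the root:
N0 x:[56/3,89/3] y:[2,21] z:[11/2,21] -> hit [56/3,21], descend [6, 11]
  N6 x:[56/3,86/3] y:[2,11] z:[11/2,33/2] -> miss, prune
  N11 x:[56/3,89/3] y:[23/2,21] z:[15/2,21] -> hit [56/3,21], descend [2, 9]
    N2 x:[56/3,29] y:[35/2,21] z:[35/2,21] -> hit [56/3,21], descend [3, 14]
      N3 x:[27,29] y:[19,21] z:[19,21] -> miss, prune
      N14 x:[56/3,19] y:[35/2,37/2] z:[35/2,20] -> miss, prune
    N9 x:[85/3,89/3] y:[23/2,29/2] z:[15/2,12] -> miss, prune

7 AABB tests over nodes [0, 6, 11, 2, 3, 14, 9]; 0 leaves entered; closest miss.

== RESULT ==
7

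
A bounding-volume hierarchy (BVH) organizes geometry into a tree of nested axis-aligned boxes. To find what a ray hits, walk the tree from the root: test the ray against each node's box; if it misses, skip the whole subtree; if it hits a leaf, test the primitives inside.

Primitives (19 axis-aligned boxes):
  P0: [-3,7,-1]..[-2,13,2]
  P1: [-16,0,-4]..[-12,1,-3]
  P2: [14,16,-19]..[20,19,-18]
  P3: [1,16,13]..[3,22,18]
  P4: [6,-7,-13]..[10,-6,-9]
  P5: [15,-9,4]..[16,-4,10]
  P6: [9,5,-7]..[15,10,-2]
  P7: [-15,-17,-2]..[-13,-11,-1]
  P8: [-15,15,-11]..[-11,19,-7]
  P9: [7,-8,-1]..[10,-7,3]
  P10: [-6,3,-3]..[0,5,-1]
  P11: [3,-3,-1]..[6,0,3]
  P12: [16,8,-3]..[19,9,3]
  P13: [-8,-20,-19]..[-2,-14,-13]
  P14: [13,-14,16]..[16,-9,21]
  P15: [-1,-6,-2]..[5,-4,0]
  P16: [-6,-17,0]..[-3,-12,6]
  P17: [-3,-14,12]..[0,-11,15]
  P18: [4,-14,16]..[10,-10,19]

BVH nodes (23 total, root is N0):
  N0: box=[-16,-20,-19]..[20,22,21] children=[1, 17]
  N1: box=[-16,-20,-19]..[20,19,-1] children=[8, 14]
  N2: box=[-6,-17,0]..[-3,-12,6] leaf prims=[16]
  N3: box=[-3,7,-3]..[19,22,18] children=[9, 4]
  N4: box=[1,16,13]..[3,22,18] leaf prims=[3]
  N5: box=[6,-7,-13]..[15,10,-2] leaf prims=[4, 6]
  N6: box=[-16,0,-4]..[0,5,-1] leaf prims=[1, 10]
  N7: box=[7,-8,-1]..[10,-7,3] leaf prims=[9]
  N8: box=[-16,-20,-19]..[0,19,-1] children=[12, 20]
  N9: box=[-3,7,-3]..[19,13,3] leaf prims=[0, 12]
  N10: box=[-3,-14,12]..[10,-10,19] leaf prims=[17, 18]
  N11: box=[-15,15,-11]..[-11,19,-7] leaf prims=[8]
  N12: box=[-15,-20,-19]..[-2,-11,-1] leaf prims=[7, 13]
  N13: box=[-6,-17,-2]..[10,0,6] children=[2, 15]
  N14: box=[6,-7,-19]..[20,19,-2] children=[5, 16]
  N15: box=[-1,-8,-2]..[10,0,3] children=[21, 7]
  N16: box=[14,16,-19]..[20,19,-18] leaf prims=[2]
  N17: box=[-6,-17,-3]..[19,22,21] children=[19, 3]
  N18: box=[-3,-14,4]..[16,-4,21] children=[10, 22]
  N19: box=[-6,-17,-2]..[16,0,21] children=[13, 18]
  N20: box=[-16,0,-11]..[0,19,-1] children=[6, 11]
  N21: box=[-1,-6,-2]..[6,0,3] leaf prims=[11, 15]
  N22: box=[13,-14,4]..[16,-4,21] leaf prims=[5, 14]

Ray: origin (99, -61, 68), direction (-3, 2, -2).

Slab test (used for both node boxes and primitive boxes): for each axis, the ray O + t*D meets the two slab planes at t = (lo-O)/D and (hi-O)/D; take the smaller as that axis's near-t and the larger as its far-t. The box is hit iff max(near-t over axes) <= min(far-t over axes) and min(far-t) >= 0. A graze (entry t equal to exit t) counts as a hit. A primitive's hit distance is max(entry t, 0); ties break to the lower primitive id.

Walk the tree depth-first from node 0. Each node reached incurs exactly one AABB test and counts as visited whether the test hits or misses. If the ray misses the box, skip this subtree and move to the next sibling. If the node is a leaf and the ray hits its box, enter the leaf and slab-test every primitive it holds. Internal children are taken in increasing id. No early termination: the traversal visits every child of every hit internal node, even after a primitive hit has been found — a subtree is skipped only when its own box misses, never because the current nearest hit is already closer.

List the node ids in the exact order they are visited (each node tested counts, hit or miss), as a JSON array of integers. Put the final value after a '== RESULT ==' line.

Walk:
N0 x:[79/3,115/3] y:[41/2,83/2] z:[47/2,87/2] -> hit [79/3,115/3], descend [1, 17]
  N1 x:[79/3,115/3] y:[41/2,40] z:[69/2,87/2] -> hit [69/2,115/3], descend [8, 14]
    N8 x:[33,115/3] y:[41/2,40] z:[69/2,87/2] -> hit [69/2,115/3], descend [12, 20]
      N12 x:[101/3,38] y:[41/2,25] z:[69/2,87/2] -> miss, prune
      N20 x:[33,115/3] y:[61/2,40] z:[69/2,79/2] -> hit [69/2,115/3], descend [6, 11]
        N6 x:[33,115/3] y:[61/2,33] z:[69/2,36] -> miss, prune
        N11 x:[110/3,38] y:[38,40] z:[75/2,79/2] -> hit [38,38] leaf, test {P8@t=38}
    N14 x:[79/3,31] y:[27,40] z:[35,87/2] -> miss, prune
  N17 x:[80/3,35] y:[22,83/2] z:[47/2,71/2] -> hit [80/3,35], descend [3, 19]
    N3 x:[80/3,34] y:[34,83/2] z:[25,71/2] -> hit [34,34], descend [4, 9]
      N4 x:[32,98/3] y:[77/2,83/2] z:[25,55/2] -> miss, prune
      N9 x:[80/3,34] y:[34,37] z:[65/2,71/2] -> hit [34,34] leaf, test {P0@t=34, P12(miss)}
    N19 x:[83/3,35] y:[22,61/2] z:[47/2,35] -> hit [83/3,61/2], descend [13, 18]
      N13 x:[89/3,35] y:[22,61/2] z:[31,35] -> miss, prune
      N18 x:[83/3,34] y:[47/2,57/2] z:[47/2,32] -> hit [83/3,57/2], descend [10, 22]
        N10 x:[89/3,34] y:[47/2,51/2] z:[49/2,28] -> miss, prune
        N22 x:[83/3,86/3] y:[47/2,57/2] z:[47/2,32] -> hit [83/3,57/2] leaf, test {P5(miss), P14(miss)}

order=[0, 1, 8, 12, 20, 6, 11, 14, 17, 3, 4, 9, 19, 13, 18, 10, 22]  |boxes|=17  |leaves|=3  hit=P0

== RESULT ==
[0, 1, 8, 12, 20, 6, 11, 14, 17, 3, 4, 9, 19, 13, 18, 10, 22]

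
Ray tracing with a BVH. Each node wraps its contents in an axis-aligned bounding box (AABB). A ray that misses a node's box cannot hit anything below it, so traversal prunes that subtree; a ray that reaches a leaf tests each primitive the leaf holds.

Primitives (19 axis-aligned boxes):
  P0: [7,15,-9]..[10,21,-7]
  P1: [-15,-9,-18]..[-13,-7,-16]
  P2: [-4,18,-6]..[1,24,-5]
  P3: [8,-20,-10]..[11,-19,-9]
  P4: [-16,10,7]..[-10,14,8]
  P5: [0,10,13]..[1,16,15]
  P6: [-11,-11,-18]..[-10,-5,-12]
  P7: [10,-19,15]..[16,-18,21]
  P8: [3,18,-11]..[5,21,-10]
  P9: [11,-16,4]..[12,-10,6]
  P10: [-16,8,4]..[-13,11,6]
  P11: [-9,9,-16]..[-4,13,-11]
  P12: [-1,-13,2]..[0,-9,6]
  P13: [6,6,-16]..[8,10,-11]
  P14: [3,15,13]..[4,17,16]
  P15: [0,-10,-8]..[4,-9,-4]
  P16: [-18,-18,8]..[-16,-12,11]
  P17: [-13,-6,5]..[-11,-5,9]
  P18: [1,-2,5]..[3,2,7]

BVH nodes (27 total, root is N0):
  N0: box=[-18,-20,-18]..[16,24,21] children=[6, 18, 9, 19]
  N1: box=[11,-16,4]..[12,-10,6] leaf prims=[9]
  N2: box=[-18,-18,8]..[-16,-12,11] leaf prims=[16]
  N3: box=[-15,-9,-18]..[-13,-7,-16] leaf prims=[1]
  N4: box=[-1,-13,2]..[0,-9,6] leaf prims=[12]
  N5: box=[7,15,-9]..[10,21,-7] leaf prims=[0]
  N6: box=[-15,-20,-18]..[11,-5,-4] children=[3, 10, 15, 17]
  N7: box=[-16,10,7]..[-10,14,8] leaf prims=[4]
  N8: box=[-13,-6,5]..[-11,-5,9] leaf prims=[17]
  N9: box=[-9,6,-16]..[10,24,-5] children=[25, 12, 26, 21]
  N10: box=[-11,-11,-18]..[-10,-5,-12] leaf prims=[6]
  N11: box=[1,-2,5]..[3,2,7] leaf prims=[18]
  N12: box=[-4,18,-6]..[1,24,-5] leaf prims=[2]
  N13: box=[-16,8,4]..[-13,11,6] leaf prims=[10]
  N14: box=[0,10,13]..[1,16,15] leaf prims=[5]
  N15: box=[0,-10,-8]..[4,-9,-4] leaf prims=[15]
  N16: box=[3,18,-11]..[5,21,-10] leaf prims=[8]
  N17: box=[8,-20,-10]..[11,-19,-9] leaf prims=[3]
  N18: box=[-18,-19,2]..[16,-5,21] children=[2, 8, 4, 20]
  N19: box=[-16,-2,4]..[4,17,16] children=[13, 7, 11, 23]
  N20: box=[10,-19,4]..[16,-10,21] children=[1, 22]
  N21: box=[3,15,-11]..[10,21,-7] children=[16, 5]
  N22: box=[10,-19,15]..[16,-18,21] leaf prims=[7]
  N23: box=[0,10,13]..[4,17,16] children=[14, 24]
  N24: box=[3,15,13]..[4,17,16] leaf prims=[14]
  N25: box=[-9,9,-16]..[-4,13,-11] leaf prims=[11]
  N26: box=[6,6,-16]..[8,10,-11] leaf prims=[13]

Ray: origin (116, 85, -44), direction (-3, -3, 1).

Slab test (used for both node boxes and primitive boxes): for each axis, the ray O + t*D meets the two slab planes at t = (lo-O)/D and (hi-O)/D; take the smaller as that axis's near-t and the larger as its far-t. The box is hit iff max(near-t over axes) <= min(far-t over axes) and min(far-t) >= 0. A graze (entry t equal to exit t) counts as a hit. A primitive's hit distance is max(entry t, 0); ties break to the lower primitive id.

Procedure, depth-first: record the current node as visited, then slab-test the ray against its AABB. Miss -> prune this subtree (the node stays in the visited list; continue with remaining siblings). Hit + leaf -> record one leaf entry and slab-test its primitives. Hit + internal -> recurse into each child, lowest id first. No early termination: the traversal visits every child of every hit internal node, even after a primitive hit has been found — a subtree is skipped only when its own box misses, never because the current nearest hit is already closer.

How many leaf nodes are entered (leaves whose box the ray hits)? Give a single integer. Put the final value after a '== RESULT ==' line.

Walk:
N0 x:[100/3,134/3] y:[61/3,35] z:[26,65] -> hit [100/3,35], descend [6, 9, 18, 19]
  N6 x:[35,131/3] y:[30,35] z:[26,40] -> hit [35,35], descend [3, 10, 15, 17]
    N3 x:[43,131/3] y:[92/3,94/3] z:[26,28] -> miss, prune
    N10 x:[42,127/3] y:[30,32] z:[26,32] -> miss, prune
    N15 x:[112/3,116/3] y:[94/3,95/3] z:[36,40] -> miss, prune
    N17 x:[35,36] y:[104/3,35] z:[34,35] -> hit [35,35] leaf, test {P3@t=35}
  N9 x:[106/3,125/3] y:[61/3,79/3] z:[28,39] -> miss, prune
  N18 x:[100/3,134/3] y:[30,104/3] z:[46,65] -> miss, prune
  N19 x:[112/3,44] y:[68/3,29] z:[48,60] -> miss, prune

Summary -> nodes [0, 6, 3, 10, 15, 17, 9, 18, 19]; box-tests=9; leaf-entries=1; first=P3

== RESULT ==
1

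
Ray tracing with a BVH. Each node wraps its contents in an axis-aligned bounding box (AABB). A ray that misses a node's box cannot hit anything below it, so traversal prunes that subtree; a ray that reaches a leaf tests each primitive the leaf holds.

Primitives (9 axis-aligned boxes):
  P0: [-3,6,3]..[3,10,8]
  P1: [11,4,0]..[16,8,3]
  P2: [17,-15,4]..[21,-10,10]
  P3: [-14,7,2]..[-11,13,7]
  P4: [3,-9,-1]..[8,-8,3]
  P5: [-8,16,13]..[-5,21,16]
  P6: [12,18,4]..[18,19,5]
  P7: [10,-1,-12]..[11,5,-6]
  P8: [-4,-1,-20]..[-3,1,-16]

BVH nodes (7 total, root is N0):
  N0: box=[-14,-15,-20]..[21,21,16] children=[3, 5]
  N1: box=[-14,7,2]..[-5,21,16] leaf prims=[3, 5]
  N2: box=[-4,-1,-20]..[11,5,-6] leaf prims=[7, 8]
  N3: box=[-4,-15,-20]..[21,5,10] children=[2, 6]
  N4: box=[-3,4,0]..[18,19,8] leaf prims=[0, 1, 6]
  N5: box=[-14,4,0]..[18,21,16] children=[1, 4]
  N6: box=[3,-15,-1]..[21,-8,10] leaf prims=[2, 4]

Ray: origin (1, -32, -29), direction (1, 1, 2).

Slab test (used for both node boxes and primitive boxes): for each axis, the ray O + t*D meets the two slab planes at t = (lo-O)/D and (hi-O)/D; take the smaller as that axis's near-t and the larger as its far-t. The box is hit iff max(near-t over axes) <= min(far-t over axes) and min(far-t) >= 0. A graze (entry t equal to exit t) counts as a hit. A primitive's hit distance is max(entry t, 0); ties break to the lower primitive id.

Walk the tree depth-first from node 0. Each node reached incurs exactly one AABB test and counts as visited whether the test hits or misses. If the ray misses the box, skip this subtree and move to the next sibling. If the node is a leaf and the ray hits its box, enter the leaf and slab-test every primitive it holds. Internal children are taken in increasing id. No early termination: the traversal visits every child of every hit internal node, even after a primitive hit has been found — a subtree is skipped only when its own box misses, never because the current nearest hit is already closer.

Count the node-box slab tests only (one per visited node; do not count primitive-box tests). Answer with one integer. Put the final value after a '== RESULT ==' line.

Trace the traversal:
N0 x:[-15,20] y:[17,53] z:[9/2,45/2] -> hit [17,20], descend [3, 5]
  N3 x:[-5,20] y:[17,37] z:[9/2,39/2] -> hit [17,39/2], descend [2, 6]
    N2 x:[-5,10] y:[31,37] z:[9/2,23/2] -> miss, prune
    N6 x:[2,20] y:[17,24] z:[14,39/2] -> hit [17,39/2] leaf, test {P2@t=17, P4(miss)}
  N5 x:[-15,17] y:[36,53] z:[29/2,45/2] -> miss, prune

order=[0, 3, 2, 6, 5]  |boxes|=5  |leaves|=1  hit=P2

== RESULT ==
5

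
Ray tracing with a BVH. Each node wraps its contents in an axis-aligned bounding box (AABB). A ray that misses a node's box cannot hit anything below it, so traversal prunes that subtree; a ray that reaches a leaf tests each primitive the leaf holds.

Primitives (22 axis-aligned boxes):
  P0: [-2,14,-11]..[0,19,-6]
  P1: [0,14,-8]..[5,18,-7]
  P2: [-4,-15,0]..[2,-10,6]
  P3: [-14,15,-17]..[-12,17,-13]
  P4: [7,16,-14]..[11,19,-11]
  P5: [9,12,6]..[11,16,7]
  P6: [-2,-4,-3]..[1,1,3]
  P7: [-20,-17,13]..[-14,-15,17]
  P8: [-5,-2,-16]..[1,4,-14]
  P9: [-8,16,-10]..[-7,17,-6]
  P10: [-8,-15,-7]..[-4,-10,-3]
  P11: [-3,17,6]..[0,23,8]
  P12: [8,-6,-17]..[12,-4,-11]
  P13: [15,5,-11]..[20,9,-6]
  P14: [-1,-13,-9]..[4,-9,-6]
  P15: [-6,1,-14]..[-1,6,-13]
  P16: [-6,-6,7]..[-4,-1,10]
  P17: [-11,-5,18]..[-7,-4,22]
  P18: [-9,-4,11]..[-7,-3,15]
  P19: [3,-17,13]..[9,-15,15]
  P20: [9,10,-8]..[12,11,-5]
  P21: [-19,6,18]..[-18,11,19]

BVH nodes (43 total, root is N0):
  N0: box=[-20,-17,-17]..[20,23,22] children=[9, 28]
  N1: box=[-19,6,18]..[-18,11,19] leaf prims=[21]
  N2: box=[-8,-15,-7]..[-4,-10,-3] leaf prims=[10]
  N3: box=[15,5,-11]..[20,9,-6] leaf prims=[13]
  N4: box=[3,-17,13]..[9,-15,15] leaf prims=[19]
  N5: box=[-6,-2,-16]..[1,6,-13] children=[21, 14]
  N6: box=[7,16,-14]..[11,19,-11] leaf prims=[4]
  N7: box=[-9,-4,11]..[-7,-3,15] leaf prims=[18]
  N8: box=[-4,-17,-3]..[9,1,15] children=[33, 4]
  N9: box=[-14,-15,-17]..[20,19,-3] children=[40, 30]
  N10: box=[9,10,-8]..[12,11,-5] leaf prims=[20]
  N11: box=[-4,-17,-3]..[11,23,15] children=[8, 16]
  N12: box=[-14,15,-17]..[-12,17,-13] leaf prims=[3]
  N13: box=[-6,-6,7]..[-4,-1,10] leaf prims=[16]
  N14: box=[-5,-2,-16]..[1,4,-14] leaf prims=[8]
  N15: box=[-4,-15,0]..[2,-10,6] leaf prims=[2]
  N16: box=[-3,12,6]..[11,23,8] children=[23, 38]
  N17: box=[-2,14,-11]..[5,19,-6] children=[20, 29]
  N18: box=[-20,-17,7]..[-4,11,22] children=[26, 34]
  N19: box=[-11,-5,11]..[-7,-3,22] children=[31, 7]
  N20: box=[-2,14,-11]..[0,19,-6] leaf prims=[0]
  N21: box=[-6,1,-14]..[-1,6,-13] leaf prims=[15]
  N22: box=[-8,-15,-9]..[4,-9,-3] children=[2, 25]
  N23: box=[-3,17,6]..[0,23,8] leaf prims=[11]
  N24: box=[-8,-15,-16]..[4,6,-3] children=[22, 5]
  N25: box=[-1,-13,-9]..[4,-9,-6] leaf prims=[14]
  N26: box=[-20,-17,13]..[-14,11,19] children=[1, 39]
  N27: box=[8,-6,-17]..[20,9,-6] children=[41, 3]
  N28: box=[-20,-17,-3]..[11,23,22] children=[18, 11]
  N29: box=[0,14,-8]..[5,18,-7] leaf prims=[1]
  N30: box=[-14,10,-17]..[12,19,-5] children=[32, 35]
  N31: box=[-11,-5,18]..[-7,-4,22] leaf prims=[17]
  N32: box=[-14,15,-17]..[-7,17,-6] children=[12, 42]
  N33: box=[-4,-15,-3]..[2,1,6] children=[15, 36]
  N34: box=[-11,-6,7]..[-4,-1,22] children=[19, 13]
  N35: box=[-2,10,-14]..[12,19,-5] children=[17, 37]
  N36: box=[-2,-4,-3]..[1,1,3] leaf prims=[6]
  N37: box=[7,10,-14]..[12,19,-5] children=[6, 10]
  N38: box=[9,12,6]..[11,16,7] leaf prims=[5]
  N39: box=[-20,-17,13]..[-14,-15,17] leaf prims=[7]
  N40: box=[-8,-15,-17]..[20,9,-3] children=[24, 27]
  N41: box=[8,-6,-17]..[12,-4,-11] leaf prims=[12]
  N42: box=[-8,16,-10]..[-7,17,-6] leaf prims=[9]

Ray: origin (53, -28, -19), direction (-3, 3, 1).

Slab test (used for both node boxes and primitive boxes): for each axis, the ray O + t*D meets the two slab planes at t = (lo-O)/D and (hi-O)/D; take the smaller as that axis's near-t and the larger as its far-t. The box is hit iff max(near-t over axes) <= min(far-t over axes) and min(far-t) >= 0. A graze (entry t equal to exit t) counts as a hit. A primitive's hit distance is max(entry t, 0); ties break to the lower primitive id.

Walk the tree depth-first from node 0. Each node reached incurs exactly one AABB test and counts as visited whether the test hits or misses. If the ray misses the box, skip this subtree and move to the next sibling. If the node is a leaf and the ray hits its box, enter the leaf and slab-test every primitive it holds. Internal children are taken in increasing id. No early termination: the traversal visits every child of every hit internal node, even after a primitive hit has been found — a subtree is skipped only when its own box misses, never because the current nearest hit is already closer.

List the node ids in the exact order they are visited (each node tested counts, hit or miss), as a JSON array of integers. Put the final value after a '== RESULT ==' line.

Trace the traversal:
N0 x:[11,73/3] y:[11/3,17] z:[2,41] -> hit [11,17], descend [9, 28]
  N9 x:[11,67/3] y:[13/3,47/3] z:[2,16] -> hit [11,47/3], descend [30, 40]
    N30 x:[41/3,67/3] y:[38/3,47/3] z:[2,14] -> hit [41/3,14], descend [32, 35]
      N32 x:[20,67/3] y:[43/3,15] z:[2,13] -> miss, prune
      N35 x:[41/3,55/3] y:[38/3,47/3] z:[5,14] -> hit [41/3,14], descend [17, 37]
        N17 x:[16,55/3] y:[14,47/3] z:[8,13] -> miss, prune
        N37 x:[41/3,46/3] y:[38/3,47/3] z:[5,14] -> hit [41/3,14], descend [6, 10]
          N6 x:[14,46/3] y:[44/3,47/3] z:[5,8] -> miss, prune
          N10 x:[41/3,44/3] y:[38/3,13] z:[11,14] -> miss, prune
    N40 x:[11,61/3] y:[13/3,37/3] z:[2,16] -> hit [11,37/3], descend [24, 27]
      N24 x:[49/3,61/3] y:[13/3,34/3] z:[3,16] -> miss, prune
      N27 x:[11,15] y:[22/3,37/3] z:[2,13] -> hit [11,37/3], descend [3, 41]
        N3 x:[11,38/3] y:[11,37/3] z:[8,13] -> hit [11,37/3] leaf, test {P13@t=11}
        N41 x:[41/3,15] y:[22/3,8] z:[2,8] -> miss, prune
  N28 x:[14,73/3] y:[11/3,17] z:[16,41] -> hit [16,17], descend [11, 18]
    N11 x:[14,19] y:[11/3,17] z:[16,34] -> hit [16,17], descend [8, 16]
      N8 x:[44/3,19] y:[11/3,29/3] z:[16,34] -> miss, prune
      N16 x:[14,56/3] y:[40/3,17] z:[25,27] -> miss, prune
    N18 x:[19,73/3] y:[11/3,13] z:[26,41] -> miss, prune

Summary -> nodes [0, 9, 30, 32, 35, 17, 37, 6, 10, 40, 24, 27, 3, 41, 28, 11, 8, 16, 18]; box-tests=19; leaf-entries=1; first=P13

== RESULT ==
[0, 9, 30, 32, 35, 17, 37, 6, 10, 40, 24, 27, 3, 41, 28, 11, 8, 16, 18]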